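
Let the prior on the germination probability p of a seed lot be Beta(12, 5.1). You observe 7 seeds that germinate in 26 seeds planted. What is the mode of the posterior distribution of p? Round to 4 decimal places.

Prior: Beta(12, 5.1).
Data: 7 successes in 26 trials. The binomial likelihood contributes p^7(1−p)^19, so the posterior is Beta(12+7, 5.1+19) = Beta(19, 24.1).
For Beta(a, b) with a, b > 1 the mode is (a−1)/(a+b−2) = 18/41.1 ≈ 0.4380.

p̂_MAP = 0.4380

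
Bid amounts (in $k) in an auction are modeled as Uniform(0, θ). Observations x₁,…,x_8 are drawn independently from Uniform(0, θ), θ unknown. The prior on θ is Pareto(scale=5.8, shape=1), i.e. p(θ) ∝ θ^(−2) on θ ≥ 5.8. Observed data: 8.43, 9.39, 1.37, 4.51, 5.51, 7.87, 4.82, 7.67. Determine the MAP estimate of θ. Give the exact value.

The Uniform(0, θ) likelihood is θ^(−n) for θ ≥ max(xᵢ), zero otherwise. Here max(xᵢ) = 9.39.
Posterior ∝ θ^(−2) · θ^(−8) = θ^(−10) on θ ≥ max(5.8, 9.39) = 9.39.
This density is strictly decreasing in θ, so the posterior mode lies at the lower boundary of the support.

θ̂_MAP = 9.39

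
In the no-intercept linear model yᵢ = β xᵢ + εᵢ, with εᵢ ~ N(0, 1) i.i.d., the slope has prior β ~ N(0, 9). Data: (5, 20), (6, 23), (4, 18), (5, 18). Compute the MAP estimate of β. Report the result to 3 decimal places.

β̂_MAP = 3.917

log p(β | y) = −Σ(yᵢ − βxᵢ)²/(2·1) − β²/(2·9) + const.
Setting the derivative to zero: Σxᵢ(yᵢ − βxᵢ)/1 − β/9 = 0, so β = Σxᵢyᵢ / (Σxᵢ² + σ²/τ²).
Σxᵢyᵢ = 5·20 + 6·23 + 4·18 + 5·18 = 400; Σxᵢ² = 102; σ²/τ² = 1/9.
β̂_MAP = 400 / (102 + 1/9) = 400/(919/9) = 3600/919 ≈ 3.917.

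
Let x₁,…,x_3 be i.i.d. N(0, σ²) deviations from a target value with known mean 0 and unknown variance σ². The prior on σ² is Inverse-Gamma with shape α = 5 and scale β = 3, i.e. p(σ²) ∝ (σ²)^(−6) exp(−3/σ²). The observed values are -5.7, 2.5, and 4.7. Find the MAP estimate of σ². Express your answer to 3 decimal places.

σ̂²_MAP = 4.455

Sum of squared deviations about the known mean: SS = (-5.7−0)² + (2.5−0)² + (4.7−0)² = 60.83.
The Normal likelihood contributes (σ²)^(−n/2) exp(−SS/(2σ²)), so the posterior is Inverse-Gamma(α + n/2, β + SS/2) = Inverse-Gamma(6.5, 33.415).
The mode of Inverse-Gamma(a, b) is b/(a+1) = 33.415/7.5 ≈ 4.455.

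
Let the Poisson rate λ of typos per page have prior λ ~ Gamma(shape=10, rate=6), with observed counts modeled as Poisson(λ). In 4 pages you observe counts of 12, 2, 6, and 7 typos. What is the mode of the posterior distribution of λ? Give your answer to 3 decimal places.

Σxᵢ = 12+2+6+7 = 27, with n = 4.
Posterior ∝ λ^9e^(−6λ) · λ^27e^(−4λ) = λ^36e^(−10λ), i.e. Gamma(shape=37, rate=10).
The mode of a Gamma(a, b) with a ≥ 1 (shape–rate) is (a−1)/b = 36/10 ≈ 3.600.

λ̂_MAP = 3.600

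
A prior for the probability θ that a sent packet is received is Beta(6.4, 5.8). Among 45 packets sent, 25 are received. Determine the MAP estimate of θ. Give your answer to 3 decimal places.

Prior: Beta(6.4, 5.8).
Data: 25 successes in 45 trials. The binomial likelihood contributes θ^25(1−θ)^20, so the posterior is Beta(6.4+25, 5.8+20) = Beta(31.4, 25.8).
For Beta(a, b) with a, b > 1 the mode is (a−1)/(a+b−2) = 30.4/55.2 ≈ 0.551.

θ̂_MAP = 0.551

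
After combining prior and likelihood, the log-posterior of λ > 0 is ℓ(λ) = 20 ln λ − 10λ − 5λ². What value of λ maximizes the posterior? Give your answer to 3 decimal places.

λ̂_MAP = 1.000

ℓ'(λ) = 20/λ − 10 − 10λ. Setting this to zero and multiplying by λ: 10λ² + 10λ − 20 = 0.
λ = (−10 + √(10² + 4·10·20)) / (2·10) = (−10 + √900) / 20 = (−10 + 30)/20 = 1.
ℓ''(λ) = −20/λ² − 10 < 0, confirming a maximum.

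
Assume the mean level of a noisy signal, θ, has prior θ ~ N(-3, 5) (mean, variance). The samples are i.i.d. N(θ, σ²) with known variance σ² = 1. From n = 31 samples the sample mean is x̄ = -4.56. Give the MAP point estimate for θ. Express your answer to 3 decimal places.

n = 31, x̄ = -4.56.
For a Normal prior and Normal likelihood with known variance, the posterior is Normal; its mode equals its mean, the precision-weighted average.
Prior precision 1/σ₀² = 1/5 = 0.2; data precision n/σ² = 31/1 = 31.
θ̂ = (0.2·(-3) + 31·(-4.56)) / (0.2 + 31) = (-141.96)/31.2 = -4.550.

θ̂_MAP = -4.550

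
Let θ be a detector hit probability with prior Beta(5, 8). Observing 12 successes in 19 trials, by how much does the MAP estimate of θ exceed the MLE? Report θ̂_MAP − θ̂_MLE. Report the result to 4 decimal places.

MAP − MLE = -0.0982

Posterior is Beta(17, 15); MAP = (17−1)/(32−2) = 16/30 ≈ 0.53333.
MLE ignores the prior: θ̂_MLE = k/n = 12/19 ≈ 0.63158.
Difference = 16/30 − 12/19 = -28/285 ≈ -0.0982.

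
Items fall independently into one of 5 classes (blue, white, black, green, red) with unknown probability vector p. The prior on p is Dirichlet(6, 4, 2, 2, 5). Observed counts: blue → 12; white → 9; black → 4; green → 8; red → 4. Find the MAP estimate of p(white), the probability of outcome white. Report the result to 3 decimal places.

MAP estimate of p(white) = 0.235

The posterior is Dirichlet(αᵢ + nᵢ) = Dirichlet(18, 13, 6, 10, 9).
For a Dirichlet(a₁,…,a_K) with all aᵢ > 1, the mode has j-th component (aⱼ − 1)/(Σaᵢ − K).
Here Σaᵢ = 56 and K = 5, so p(white) = (13 − 1)/(56 − 5) = 12/51 ≈ 0.235.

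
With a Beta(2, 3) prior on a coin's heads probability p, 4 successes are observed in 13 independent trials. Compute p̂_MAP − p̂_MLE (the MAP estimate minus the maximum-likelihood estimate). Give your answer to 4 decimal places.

MAP − MLE = 0.0048

Posterior is Beta(6, 12); MAP = (6−1)/(18−2) = 5/16 ≈ 0.31250.
MLE ignores the prior: p̂_MLE = k/n = 4/13 ≈ 0.30769.
Difference = 5/16 − 4/13 = 1/208 ≈ 0.0048.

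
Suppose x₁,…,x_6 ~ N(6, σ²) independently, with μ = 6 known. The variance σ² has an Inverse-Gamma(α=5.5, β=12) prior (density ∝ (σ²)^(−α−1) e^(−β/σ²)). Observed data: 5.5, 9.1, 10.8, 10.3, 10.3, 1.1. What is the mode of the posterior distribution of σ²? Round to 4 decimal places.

Sum of squared deviations about the known mean: SS = (5.5−6)² + (9.1−6)² + (10.8−6)² + (10.3−6)² + (10.3−6)² + (1.1−6)² = 93.89.
The Normal likelihood contributes (σ²)^(−n/2) exp(−SS/(2σ²)), so the posterior is Inverse-Gamma(α + n/2, β + SS/2) = Inverse-Gamma(8.5, 58.945).
The mode of Inverse-Gamma(a, b) is b/(a+1) = 58.945/9.5 ≈ 6.2047.

σ̂²_MAP = 6.2047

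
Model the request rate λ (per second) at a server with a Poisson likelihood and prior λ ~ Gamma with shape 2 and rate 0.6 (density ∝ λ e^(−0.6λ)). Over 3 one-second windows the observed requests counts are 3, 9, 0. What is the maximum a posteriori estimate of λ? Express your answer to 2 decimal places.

λ̂_MAP = 3.61

Σxᵢ = 3+9+0 = 12, with n = 3.
Posterior ∝ λe^(−0.6λ) · λ^12e^(−3λ) = λ^13e^(−3.6λ), i.e. Gamma(shape=14, rate=3.6).
The mode of a Gamma(a, b) with a ≥ 1 (shape–rate) is (a−1)/b = 13/3.6 ≈ 3.61.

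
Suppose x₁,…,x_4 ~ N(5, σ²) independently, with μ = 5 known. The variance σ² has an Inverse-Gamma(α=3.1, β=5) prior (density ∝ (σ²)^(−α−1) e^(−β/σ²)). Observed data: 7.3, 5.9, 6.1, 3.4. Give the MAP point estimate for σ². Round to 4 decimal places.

σ̂²_MAP = 1.6287

Sum of squared deviations about the known mean: SS = (7.3−5)² + (5.9−5)² + (6.1−5)² + (3.4−5)² = 9.87.
The Normal likelihood contributes (σ²)^(−n/2) exp(−SS/(2σ²)), so the posterior is Inverse-Gamma(α + n/2, β + SS/2) = Inverse-Gamma(5.1, 9.935).
The mode of Inverse-Gamma(a, b) is b/(a+1) = 9.935/6.1 ≈ 1.6287.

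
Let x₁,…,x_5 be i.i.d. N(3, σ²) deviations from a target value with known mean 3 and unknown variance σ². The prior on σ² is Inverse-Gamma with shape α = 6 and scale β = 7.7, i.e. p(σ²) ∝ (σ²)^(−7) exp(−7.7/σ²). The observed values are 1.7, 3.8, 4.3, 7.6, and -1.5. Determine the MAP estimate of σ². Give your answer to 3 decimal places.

σ̂²_MAP = 3.202

Sum of squared deviations about the known mean: SS = (1.7−3)² + (3.8−3)² + (4.3−3)² + (7.6−3)² + (-1.5−3)² = 45.43.
The Normal likelihood contributes (σ²)^(−n/2) exp(−SS/(2σ²)), so the posterior is Inverse-Gamma(α + n/2, β + SS/2) = Inverse-Gamma(8.5, 30.415).
The mode of Inverse-Gamma(a, b) is b/(a+1) = 30.415/9.5 ≈ 3.202.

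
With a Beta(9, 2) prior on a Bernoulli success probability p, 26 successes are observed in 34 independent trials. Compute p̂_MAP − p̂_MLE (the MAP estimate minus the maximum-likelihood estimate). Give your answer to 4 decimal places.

MAP − MLE = 0.0260

Posterior is Beta(35, 10); MAP = (35−1)/(45−2) = 34/43 ≈ 0.79070.
MLE ignores the prior: p̂_MLE = k/n = 26/34 ≈ 0.76471.
Difference = 34/43 − 26/34 = 19/731 ≈ 0.0260.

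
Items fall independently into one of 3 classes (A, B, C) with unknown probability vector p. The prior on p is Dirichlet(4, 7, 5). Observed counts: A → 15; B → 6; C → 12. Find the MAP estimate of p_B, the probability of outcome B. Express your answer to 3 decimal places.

The posterior is Dirichlet(αᵢ + nᵢ) = Dirichlet(19, 13, 17).
For a Dirichlet(a₁,…,a_K) with all aᵢ > 1, the mode has j-th component (aⱼ − 1)/(Σaᵢ − K).
Here Σaᵢ = 49 and K = 3, so p_B = (13 − 1)/(49 − 3) = 12/46 ≈ 0.261.

MAP estimate of p_B = 0.261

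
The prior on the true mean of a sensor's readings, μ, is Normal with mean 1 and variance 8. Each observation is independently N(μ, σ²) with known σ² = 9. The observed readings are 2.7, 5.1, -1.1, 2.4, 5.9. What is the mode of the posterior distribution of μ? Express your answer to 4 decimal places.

n = 5; x̄ = (2.7 + 5.1 + (-1.1) + 2.4 + 5.9)/5 = 15/5 = 3.
For a Normal prior and Normal likelihood with known variance, the posterior is Normal; its mode equals its mean, the precision-weighted average.
Prior precision 1/σ₀² = 1/8 = 0.125; data precision n/σ² = 5/9.
μ̂ = (0.125·1 + (5/9)·3) / (0.125 + 5/9) = (43/24)/(49/72) = 129/49 ≈ 2.6327.

μ̂_MAP = 2.6327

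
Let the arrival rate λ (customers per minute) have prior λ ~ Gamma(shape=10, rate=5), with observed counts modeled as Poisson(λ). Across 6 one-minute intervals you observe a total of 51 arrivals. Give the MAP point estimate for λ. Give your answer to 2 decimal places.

Σxᵢ = 51, n = 6.
Posterior ∝ λ^9e^(−5λ) · λ^51e^(−6λ) = λ^60e^(−11λ), i.e. Gamma(shape=61, rate=11).
The mode of a Gamma(a, b) with a ≥ 1 (shape–rate) is (a−1)/b = 60/11 ≈ 5.45.

λ̂_MAP = 5.45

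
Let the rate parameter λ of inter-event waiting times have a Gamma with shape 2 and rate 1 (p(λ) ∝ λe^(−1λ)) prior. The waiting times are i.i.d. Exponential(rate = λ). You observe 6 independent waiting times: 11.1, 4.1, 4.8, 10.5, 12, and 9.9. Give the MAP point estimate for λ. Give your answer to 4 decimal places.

λ̂_MAP = 0.1311

The Exponential(rate=λ) likelihood is ∝ λ^n e^(−λΣtᵢ). Here n = 6 and Σtᵢ = 11.1 + 4.1 + 4.8 + 10.5 + 12 + 9.9 = 52.4.
Posterior ∝ λe^(−1λ) · λ^6e^(−52.4λ) = λ^7e^(−53.4λ), i.e. Gamma(8, 53.4).
Mode = (a−1)/b = 7/53.4 ≈ 0.1311.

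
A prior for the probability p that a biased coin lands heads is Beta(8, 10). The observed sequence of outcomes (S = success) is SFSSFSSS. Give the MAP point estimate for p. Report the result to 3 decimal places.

Prior: Beta(8, 10).
Data: 6 successes in 8 trials (from the sequence). The binomial likelihood contributes p^6(1−p)^2, so the posterior is Beta(8+6, 10+2) = Beta(14, 12).
For Beta(a, b) with a, b > 1 the mode is (a−1)/(a+b−2) = 13/24 ≈ 0.542.

p̂_MAP = 0.542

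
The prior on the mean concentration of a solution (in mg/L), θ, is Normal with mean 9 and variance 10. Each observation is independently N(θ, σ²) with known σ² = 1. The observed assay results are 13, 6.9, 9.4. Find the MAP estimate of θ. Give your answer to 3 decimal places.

θ̂_MAP = 9.742

n = 3; x̄ = (13 + 6.9 + 9.4)/3 = 29.3/3 = 293/30 ≈ 9.7667.
For a Normal prior and Normal likelihood with known variance, the posterior is Normal; its mode equals its mean, the precision-weighted average.
Prior precision 1/σ₀² = 1/10 = 0.1; data precision n/σ² = 3/1 = 3.
θ̂ = (0.1·9 + 3·(293/30)) / (0.1 + 3) = 30.2/3.1 = 302/31 ≈ 9.742.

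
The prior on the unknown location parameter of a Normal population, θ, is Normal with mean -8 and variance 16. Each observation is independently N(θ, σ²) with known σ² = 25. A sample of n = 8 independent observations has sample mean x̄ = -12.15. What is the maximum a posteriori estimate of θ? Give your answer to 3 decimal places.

θ̂_MAP = -11.472

n = 8, x̄ = -12.15.
For a Normal prior and Normal likelihood with known variance, the posterior is Normal; its mode equals its mean, the precision-weighted average.
Prior precision 1/σ₀² = 1/16 = 0.0625; data precision n/σ² = 8/25 = 0.32.
θ̂ = (0.0625·(-8) + 0.32·(-12.15)) / (0.0625 + 0.32) = (-4.388)/0.3825 = -8776/765 ≈ -11.472.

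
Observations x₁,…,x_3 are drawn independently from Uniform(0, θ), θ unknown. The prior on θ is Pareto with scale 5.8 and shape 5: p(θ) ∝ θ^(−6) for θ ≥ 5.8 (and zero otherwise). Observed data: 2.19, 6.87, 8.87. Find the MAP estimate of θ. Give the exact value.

θ̂_MAP = 8.87

The Uniform(0, θ) likelihood is θ^(−n) for θ ≥ max(xᵢ), zero otherwise. Here max(xᵢ) = 8.87.
Posterior ∝ θ^(−6) · θ^(−3) = θ^(−9) on θ ≥ max(5.8, 8.87) = 8.87.
This density is strictly decreasing in θ, so the posterior mode lies at the lower boundary of the support.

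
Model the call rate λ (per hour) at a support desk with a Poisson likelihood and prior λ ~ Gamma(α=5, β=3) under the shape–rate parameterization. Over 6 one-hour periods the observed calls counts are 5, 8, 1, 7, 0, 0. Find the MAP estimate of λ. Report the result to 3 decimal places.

λ̂_MAP = 2.778

Σxᵢ = 5+8+1+7+0+0 = 21, with n = 6.
Posterior ∝ λ^4e^(−3λ) · λ^21e^(−6λ) = λ^25e^(−9λ), i.e. Gamma(shape=26, rate=9).
The mode of a Gamma(a, b) with a ≥ 1 (shape–rate) is (a−1)/b = 25/9 ≈ 2.778.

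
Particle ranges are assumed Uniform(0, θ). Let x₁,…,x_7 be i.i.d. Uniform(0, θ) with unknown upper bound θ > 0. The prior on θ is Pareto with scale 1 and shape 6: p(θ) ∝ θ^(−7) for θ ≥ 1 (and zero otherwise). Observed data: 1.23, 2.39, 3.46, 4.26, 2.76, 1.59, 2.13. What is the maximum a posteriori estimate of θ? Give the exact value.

θ̂_MAP = 4.26

The Uniform(0, θ) likelihood is θ^(−n) for θ ≥ max(xᵢ), zero otherwise. Here max(xᵢ) = 4.26.
Posterior ∝ θ^(−7) · θ^(−7) = θ^(−14) on θ ≥ max(1, 4.26) = 4.26.
This density is strictly decreasing in θ, so the posterior mode lies at the lower boundary of the support.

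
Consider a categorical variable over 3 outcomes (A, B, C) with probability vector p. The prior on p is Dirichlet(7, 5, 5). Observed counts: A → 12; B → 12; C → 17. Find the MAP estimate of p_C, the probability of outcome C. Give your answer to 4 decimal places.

MAP estimate of p_C = 0.3818

The posterior is Dirichlet(αᵢ + nᵢ) = Dirichlet(19, 17, 22).
For a Dirichlet(a₁,…,a_K) with all aᵢ > 1, the mode has j-th component (aⱼ − 1)/(Σaᵢ − K).
Here Σaᵢ = 58 and K = 3, so p_C = (22 − 1)/(58 − 3) = 21/55 ≈ 0.3818.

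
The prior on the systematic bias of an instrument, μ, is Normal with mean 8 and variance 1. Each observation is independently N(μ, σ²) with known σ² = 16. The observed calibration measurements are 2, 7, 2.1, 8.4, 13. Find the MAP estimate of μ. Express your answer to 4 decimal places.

μ̂_MAP = 7.6429

n = 5; x̄ = (2 + 7 + 2.1 + 8.4 + 13)/5 = 32.5/5 = 6.5.
For a Normal prior and Normal likelihood with known variance, the posterior is Normal; its mode equals its mean, the precision-weighted average.
Prior precision 1/σ₀² = 1/1 = 1; data precision n/σ² = 5/16 = 0.3125.
μ̂ = (1·8 + 0.3125·6.5) / (1 + 0.3125) = 10.03125/1.3125 = 107/14 ≈ 7.6429.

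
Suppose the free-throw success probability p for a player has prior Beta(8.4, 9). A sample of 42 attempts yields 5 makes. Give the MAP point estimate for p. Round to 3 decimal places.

Prior: Beta(8.4, 9).
Data: 5 successes in 42 trials. The binomial likelihood contributes p^5(1−p)^37, so the posterior is Beta(8.4+5, 9+37) = Beta(13.4, 46).
For Beta(a, b) with a, b > 1 the mode is (a−1)/(a+b−2) = 12.4/57.4 ≈ 0.216.

p̂_MAP = 0.216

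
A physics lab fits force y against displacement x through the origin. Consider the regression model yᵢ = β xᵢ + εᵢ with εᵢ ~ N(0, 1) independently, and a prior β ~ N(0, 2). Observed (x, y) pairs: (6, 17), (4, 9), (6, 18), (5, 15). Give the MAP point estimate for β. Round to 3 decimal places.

log p(β | y) = −Σ(yᵢ − βxᵢ)²/(2·1) − β²/(2·2) + const.
Setting the derivative to zero: Σxᵢ(yᵢ − βxᵢ)/1 − β/2 = 0, so β = Σxᵢyᵢ / (Σxᵢ² + σ²/τ²).
Σxᵢyᵢ = 6·17 + 4·9 + 6·18 + 5·15 = 321; Σxᵢ² = 113; σ²/τ² = 0.5.
β̂_MAP = 321 / (113 + 0.5) = 321/113.5 ≈ 2.828.

β̂_MAP = 2.828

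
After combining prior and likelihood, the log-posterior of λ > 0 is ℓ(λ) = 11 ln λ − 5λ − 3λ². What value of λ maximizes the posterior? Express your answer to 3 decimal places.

λ̂_MAP = 1.000

ℓ'(λ) = 11/λ − 5 − 6λ. Setting this to zero and multiplying by λ: 6λ² + 5λ − 11 = 0.
λ = (−5 + √(5² + 4·6·11)) / (2·6) = (−5 + √289) / 12 = (−5 + 17)/12 = 1.
ℓ''(λ) = −11/λ² − 6 < 0, confirming a maximum.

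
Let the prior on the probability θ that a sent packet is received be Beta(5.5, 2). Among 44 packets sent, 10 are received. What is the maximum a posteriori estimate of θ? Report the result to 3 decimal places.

θ̂_MAP = 0.293

Prior: Beta(5.5, 2).
Data: 10 successes in 44 trials. The binomial likelihood contributes θ^10(1−θ)^34, so the posterior is Beta(5.5+10, 2+34) = Beta(15.5, 36).
For Beta(a, b) with a, b > 1 the mode is (a−1)/(a+b−2) = 14.5/49.5 ≈ 0.293.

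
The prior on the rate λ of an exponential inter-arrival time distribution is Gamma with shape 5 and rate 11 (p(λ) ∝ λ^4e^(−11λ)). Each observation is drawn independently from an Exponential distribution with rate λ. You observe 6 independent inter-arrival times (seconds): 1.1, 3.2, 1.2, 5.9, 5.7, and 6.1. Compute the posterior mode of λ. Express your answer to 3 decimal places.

The Exponential(rate=λ) likelihood is ∝ λ^n e^(−λΣtᵢ). Here n = 6 and Σtᵢ = 1.1 + 3.2 + 1.2 + 5.9 + 5.7 + 6.1 = 23.2.
Posterior ∝ λ^4e^(−11λ) · λ^6e^(−23.2λ) = λ^10e^(−34.2λ), i.e. Gamma(11, 34.2).
Mode = (a−1)/b = 10/34.2 ≈ 0.292.

λ̂_MAP = 0.292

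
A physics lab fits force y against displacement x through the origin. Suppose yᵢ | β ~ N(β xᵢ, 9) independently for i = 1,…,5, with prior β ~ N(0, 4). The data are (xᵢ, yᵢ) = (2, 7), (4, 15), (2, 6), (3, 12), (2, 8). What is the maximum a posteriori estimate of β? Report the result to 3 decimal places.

β̂_MAP = 3.516

log p(β | y) = −Σ(yᵢ − βxᵢ)²/(2·9) − β²/(2·4) + const.
Setting the derivative to zero: Σxᵢ(yᵢ − βxᵢ)/9 − β/4 = 0, so β = Σxᵢyᵢ / (Σxᵢ² + σ²/τ²).
Σxᵢyᵢ = 2·7 + 4·15 + 2·6 + 3·12 + 2·8 = 138; Σxᵢ² = 37; σ²/τ² = 2.25.
β̂_MAP = 138 / (37 + 2.25) = 138/39.25 ≈ 3.516.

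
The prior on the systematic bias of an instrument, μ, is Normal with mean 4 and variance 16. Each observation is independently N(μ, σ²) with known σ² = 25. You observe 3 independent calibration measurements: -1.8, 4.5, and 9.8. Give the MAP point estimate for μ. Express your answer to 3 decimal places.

n = 3; x̄ = ((-1.8) + 4.5 + 9.8)/3 = 12.5/3 = 25/6 ≈ 4.1667.
For a Normal prior and Normal likelihood with known variance, the posterior is Normal; its mode equals its mean, the precision-weighted average.
Prior precision 1/σ₀² = 1/16 = 0.0625; data precision n/σ² = 3/25 = 0.12.
μ̂ = (0.0625·4 + 0.12·(25/6)) / (0.0625 + 0.12) = 0.75/0.1825 = 300/73 ≈ 4.110.

μ̂_MAP = 4.110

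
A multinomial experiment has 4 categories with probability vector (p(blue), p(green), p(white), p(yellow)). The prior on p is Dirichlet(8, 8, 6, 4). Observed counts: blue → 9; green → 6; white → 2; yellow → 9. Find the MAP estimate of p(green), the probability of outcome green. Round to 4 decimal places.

MAP estimate of p(green) = 0.2708

The posterior is Dirichlet(αᵢ + nᵢ) = Dirichlet(17, 14, 8, 13).
For a Dirichlet(a₁,…,a_K) with all aᵢ > 1, the mode has j-th component (aⱼ − 1)/(Σaᵢ − K).
Here Σaᵢ = 52 and K = 4, so p(green) = (14 − 1)/(52 − 4) = 13/48 ≈ 0.2708.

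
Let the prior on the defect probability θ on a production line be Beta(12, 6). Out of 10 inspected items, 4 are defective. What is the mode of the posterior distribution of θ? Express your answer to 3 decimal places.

Prior: Beta(12, 6).
Data: 4 successes in 10 trials. The binomial likelihood contributes θ^4(1−θ)^6, so the posterior is Beta(12+4, 6+6) = Beta(16, 12).
For Beta(a, b) with a, b > 1 the mode is (a−1)/(a+b−2) = 15/26 ≈ 0.577.

θ̂_MAP = 0.577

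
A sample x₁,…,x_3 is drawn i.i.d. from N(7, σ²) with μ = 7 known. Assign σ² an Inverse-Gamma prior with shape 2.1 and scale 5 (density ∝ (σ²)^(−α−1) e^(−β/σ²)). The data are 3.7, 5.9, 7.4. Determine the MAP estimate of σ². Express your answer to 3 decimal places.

Sum of squared deviations about the known mean: SS = (3.7−7)² + (5.9−7)² + (7.4−7)² = 12.26.
The Normal likelihood contributes (σ²)^(−n/2) exp(−SS/(2σ²)), so the posterior is Inverse-Gamma(α + n/2, β + SS/2) = Inverse-Gamma(3.6, 11.13).
The mode of Inverse-Gamma(a, b) is b/(a+1) = 11.13/4.6 ≈ 2.420.

σ̂²_MAP = 2.420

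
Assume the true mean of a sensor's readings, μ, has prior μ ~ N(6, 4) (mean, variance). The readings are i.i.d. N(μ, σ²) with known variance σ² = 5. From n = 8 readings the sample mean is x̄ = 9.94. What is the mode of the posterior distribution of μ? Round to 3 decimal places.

μ̂_MAP = 9.408

n = 8, x̄ = 9.94.
For a Normal prior and Normal likelihood with known variance, the posterior is Normal; its mode equals its mean, the precision-weighted average.
Prior precision 1/σ₀² = 1/4 = 0.25; data precision n/σ² = 8/5 = 1.6.
μ̂ = (0.25·6 + 1.6·9.94) / (0.25 + 1.6) = 17.404/1.85 = 8702/925 ≈ 9.408.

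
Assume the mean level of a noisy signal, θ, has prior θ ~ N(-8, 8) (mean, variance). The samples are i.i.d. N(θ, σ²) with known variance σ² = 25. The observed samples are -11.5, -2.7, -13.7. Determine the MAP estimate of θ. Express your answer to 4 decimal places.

n = 3; x̄ = ((-11.5) + (-2.7) + (-13.7))/3 = -27.9/3 = -9.3.
For a Normal prior and Normal likelihood with known variance, the posterior is Normal; its mode equals its mean, the precision-weighted average.
Prior precision 1/σ₀² = 1/8 = 0.125; data precision n/σ² = 3/25 = 0.12.
θ̂ = (0.125·(-8) + 0.12·(-9.3)) / (0.125 + 0.12) = (-2.116)/0.245 = -2116/245 ≈ -8.6367.

θ̂_MAP = -8.6367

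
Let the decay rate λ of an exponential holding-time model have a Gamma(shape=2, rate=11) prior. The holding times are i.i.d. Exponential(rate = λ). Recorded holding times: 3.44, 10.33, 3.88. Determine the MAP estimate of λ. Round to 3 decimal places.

The Exponential(rate=λ) likelihood is ∝ λ^n e^(−λΣtᵢ). Here n = 3 and Σtᵢ = 3.44 + 10.33 + 3.88 = 17.65.
Posterior ∝ λe^(−11λ) · λ^3e^(−17.65λ) = λ^4e^(−28.65λ), i.e. Gamma(5, 28.65).
Mode = (a−1)/b = 4/28.65 ≈ 0.140.

λ̂_MAP = 0.140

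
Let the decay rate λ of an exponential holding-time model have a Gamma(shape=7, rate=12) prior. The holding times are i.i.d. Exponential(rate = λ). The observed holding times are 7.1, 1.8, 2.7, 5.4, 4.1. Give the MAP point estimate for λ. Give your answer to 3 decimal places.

λ̂_MAP = 0.332

The Exponential(rate=λ) likelihood is ∝ λ^n e^(−λΣtᵢ). Here n = 5 and Σtᵢ = 7.1 + 1.8 + 2.7 + 5.4 + 4.1 = 21.1.
Posterior ∝ λ^6e^(−12λ) · λ^5e^(−21.1λ) = λ^11e^(−33.1λ), i.e. Gamma(12, 33.1).
Mode = (a−1)/b = 11/33.1 ≈ 0.332.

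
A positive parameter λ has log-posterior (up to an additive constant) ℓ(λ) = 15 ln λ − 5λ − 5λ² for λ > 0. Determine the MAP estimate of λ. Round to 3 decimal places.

ℓ'(λ) = 15/λ − 5 − 10λ. Setting this to zero and multiplying by λ: 10λ² + 5λ − 15 = 0.
λ = (−5 + √(5² + 4·10·15)) / (2·10) = (−5 + √625) / 20 = (−5 + 25)/20 = 1.
ℓ''(λ) = −15/λ² − 10 < 0, confirming a maximum.

λ̂_MAP = 1.000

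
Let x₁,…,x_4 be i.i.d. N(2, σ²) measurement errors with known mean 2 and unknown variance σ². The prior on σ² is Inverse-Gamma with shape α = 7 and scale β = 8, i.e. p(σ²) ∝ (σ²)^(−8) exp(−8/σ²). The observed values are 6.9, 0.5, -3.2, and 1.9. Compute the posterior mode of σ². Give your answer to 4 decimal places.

σ̂²_MAP = 3.4655

Sum of squared deviations about the known mean: SS = (6.9−2)² + (0.5−2)² + (-3.2−2)² + (1.9−2)² = 53.31.
The Normal likelihood contributes (σ²)^(−n/2) exp(−SS/(2σ²)), so the posterior is Inverse-Gamma(α + n/2, β + SS/2) = Inverse-Gamma(9, 34.655).
The mode of Inverse-Gamma(a, b) is b/(a+1) = 34.655/10 ≈ 3.4655.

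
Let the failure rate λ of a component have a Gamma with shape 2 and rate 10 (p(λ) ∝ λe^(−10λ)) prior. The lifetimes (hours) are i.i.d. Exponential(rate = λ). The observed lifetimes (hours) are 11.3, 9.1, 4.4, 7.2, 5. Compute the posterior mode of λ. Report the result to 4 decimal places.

The Exponential(rate=λ) likelihood is ∝ λ^n e^(−λΣtᵢ). Here n = 5 and Σtᵢ = 11.3 + 9.1 + 4.4 + 7.2 + 5 = 37.
Posterior ∝ λe^(−10λ) · λ^5e^(−37λ) = λ^6e^(−47λ), i.e. Gamma(7, 47).
Mode = (a−1)/b = 6/47 ≈ 0.1277.

λ̂_MAP = 0.1277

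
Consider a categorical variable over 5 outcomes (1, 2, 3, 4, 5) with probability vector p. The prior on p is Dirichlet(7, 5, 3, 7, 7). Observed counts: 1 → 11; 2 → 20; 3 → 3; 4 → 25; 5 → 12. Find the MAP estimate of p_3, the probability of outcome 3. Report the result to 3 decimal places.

MAP estimate: 0.053

The posterior is Dirichlet(αᵢ + nᵢ) = Dirichlet(18, 25, 6, 32, 19).
For a Dirichlet(a₁,…,a_K) with all aᵢ > 1, the mode has j-th component (aⱼ − 1)/(Σaᵢ − K).
Here Σaᵢ = 100 and K = 5, so p_3 = (6 − 1)/(100 − 5) = 5/95 ≈ 0.053.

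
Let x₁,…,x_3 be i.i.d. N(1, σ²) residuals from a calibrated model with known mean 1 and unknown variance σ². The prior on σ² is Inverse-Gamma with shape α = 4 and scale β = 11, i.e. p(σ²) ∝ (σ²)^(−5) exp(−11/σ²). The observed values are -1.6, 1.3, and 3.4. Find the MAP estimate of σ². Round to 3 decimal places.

Sum of squared deviations about the known mean: SS = (-1.6−1)² + (1.3−1)² + (3.4−1)² = 12.61.
The Normal likelihood contributes (σ²)^(−n/2) exp(−SS/(2σ²)), so the posterior is Inverse-Gamma(α + n/2, β + SS/2) = Inverse-Gamma(5.5, 17.305).
The mode of Inverse-Gamma(a, b) is b/(a+1) = 17.305/6.5 ≈ 2.662.

σ̂²_MAP = 2.662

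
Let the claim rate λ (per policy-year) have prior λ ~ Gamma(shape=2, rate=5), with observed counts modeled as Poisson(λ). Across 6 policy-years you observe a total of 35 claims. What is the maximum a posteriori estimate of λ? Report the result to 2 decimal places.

Σxᵢ = 35, n = 6.
Posterior ∝ λe^(−5λ) · λ^35e^(−6λ) = λ^36e^(−11λ), i.e. Gamma(shape=37, rate=11).
The mode of a Gamma(a, b) with a ≥ 1 (shape–rate) is (a−1)/b = 36/11 ≈ 3.27.

λ̂_MAP = 3.27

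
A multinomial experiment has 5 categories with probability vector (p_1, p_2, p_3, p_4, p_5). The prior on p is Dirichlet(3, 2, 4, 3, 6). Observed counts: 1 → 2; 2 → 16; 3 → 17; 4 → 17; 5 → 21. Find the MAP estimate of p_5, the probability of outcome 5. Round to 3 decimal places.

MAP estimate: 0.302

The posterior is Dirichlet(αᵢ + nᵢ) = Dirichlet(5, 18, 21, 20, 27).
For a Dirichlet(a₁,…,a_K) with all aᵢ > 1, the mode has j-th component (aⱼ − 1)/(Σaᵢ − K).
Here Σaᵢ = 91 and K = 5, so p_5 = (27 − 1)/(91 − 5) = 26/86 ≈ 0.302.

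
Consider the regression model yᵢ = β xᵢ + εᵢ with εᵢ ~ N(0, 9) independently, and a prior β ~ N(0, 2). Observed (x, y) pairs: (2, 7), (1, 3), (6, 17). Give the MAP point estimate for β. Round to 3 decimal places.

log p(β | y) = −Σ(yᵢ − βxᵢ)²/(2·9) − β²/(2·2) + const.
Setting the derivative to zero: Σxᵢ(yᵢ − βxᵢ)/9 − β/2 = 0, so β = Σxᵢyᵢ / (Σxᵢ² + σ²/τ²).
Σxᵢyᵢ = 2·7 + 1·3 + 6·17 = 119; Σxᵢ² = 41; σ²/τ² = 4.5.
β̂_MAP = 119 / (41 + 4.5) = 119/45.5 ≈ 2.615.

β̂_MAP = 2.615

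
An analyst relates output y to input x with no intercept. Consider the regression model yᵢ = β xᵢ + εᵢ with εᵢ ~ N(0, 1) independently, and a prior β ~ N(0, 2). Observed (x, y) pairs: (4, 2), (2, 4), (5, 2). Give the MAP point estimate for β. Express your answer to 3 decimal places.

log p(β | y) = −Σ(yᵢ − βxᵢ)²/(2·1) − β²/(2·2) + const.
Setting the derivative to zero: Σxᵢ(yᵢ − βxᵢ)/1 − β/2 = 0, so β = Σxᵢyᵢ / (Σxᵢ² + σ²/τ²).
Σxᵢyᵢ = 4·2 + 2·4 + 5·2 = 26; Σxᵢ² = 45; σ²/τ² = 0.5.
β̂_MAP = 26 / (45 + 0.5) = 26/45.5 ≈ 0.571.

β̂_MAP = 0.571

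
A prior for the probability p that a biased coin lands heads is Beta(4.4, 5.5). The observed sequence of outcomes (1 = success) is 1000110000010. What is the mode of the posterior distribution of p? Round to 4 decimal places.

Prior: Beta(4.4, 5.5).
Data: 4 successes in 13 trials (from the sequence). The binomial likelihood contributes p^4(1−p)^9, so the posterior is Beta(4.4+4, 5.5+9) = Beta(8.4, 14.5).
For Beta(a, b) with a, b > 1 the mode is (a−1)/(a+b−2) = 7.4/20.9 ≈ 0.3541.

p̂_MAP = 0.3541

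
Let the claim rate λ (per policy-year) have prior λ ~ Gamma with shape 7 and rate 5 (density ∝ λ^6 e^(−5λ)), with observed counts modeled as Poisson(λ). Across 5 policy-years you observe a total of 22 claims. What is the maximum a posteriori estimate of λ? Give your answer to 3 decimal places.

λ̂_MAP = 2.800

Σxᵢ = 22, n = 5.
Posterior ∝ λ^6e^(−5λ) · λ^22e^(−5λ) = λ^28e^(−10λ), i.e. Gamma(shape=29, rate=10).
The mode of a Gamma(a, b) with a ≥ 1 (shape–rate) is (a−1)/b = 28/10 ≈ 2.800.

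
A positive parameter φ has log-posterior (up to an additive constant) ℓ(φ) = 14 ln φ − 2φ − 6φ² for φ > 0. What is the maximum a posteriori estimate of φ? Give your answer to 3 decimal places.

ℓ'(φ) = 14/φ − 2 − 12φ. Setting this to zero and multiplying by φ: 12φ² + 2φ − 14 = 0.
φ = (−2 + √(2² + 4·12·14)) / (2·12) = (−2 + √676) / 24 = (−2 + 26)/24 = 1.
ℓ''(φ) = −14/φ² − 12 < 0, confirming a maximum.

φ̂_MAP = 1.000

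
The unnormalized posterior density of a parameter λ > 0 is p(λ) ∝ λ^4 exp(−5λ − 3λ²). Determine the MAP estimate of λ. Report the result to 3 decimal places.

λ̂_MAP = 0.500

ℓ'(λ) = 4/λ − 5 − 6λ. Setting this to zero and multiplying by λ: 6λ² + 5λ − 4 = 0.
λ = (−5 + √(5² + 4·6·4)) / (2·6) = (−5 + √121) / 12 = (−5 + 11)/12 = 1/2.
ℓ''(λ) = −4/λ² − 6 < 0, confirming a maximum.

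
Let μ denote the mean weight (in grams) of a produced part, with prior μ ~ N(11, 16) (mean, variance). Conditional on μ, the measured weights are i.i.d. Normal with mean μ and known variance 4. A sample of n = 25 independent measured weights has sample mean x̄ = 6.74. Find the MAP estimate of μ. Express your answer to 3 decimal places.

μ̂_MAP = 6.782

n = 25, x̄ = 6.74.
For a Normal prior and Normal likelihood with known variance, the posterior is Normal; its mode equals its mean, the precision-weighted average.
Prior precision 1/σ₀² = 1/16 = 0.0625; data precision n/σ² = 25/4 = 6.25.
μ̂ = (0.0625·11 + 6.25·6.74) / (0.0625 + 6.25) = 42.8125/6.3125 = 685/101 ≈ 6.782.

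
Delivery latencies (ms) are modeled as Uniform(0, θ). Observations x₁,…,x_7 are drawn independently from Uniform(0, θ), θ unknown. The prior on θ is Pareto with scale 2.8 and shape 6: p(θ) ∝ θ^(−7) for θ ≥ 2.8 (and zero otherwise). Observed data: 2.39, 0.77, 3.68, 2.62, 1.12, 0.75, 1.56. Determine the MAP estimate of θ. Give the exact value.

The Uniform(0, θ) likelihood is θ^(−n) for θ ≥ max(xᵢ), zero otherwise. Here max(xᵢ) = 3.68.
Posterior ∝ θ^(−7) · θ^(−7) = θ^(−14) on θ ≥ max(2.8, 3.68) = 3.68.
This density is strictly decreasing in θ, so the posterior mode lies at the lower boundary of the support.

θ̂_MAP = 3.68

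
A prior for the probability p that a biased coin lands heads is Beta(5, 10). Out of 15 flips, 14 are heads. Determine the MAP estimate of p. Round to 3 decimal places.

Prior: Beta(5, 10).
Data: 14 successes in 15 trials. The binomial likelihood contributes p^14(1−p)^1, so the posterior is Beta(5+14, 10+1) = Beta(19, 11).
For Beta(a, b) with a, b > 1 the mode is (a−1)/(a+b−2) = 18/28 ≈ 0.643.

p̂_MAP = 0.643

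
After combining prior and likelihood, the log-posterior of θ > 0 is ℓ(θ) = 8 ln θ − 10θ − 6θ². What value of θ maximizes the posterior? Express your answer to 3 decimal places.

ℓ'(θ) = 8/θ − 10 − 12θ. Setting this to zero and multiplying by θ: 12θ² + 10θ − 8 = 0.
θ = (−10 + √(10² + 4·12·8)) / (2·12) = (−10 + √484) / 24 = (−10 + 22)/24 = 1/2.
ℓ''(θ) = −8/θ² − 12 < 0, confirming a maximum.

θ̂_MAP = 0.500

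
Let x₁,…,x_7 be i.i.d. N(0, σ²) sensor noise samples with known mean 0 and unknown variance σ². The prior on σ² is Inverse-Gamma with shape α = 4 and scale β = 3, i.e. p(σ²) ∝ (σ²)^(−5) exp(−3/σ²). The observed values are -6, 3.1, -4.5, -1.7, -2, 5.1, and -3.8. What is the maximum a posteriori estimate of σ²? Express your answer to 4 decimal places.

Sum of squared deviations about the known mean: SS = (-6−0)² + (3.1−0)² + (-4.5−0)² + (-1.7−0)² + (-2−0)² + (5.1−0)² + (-3.8−0)² = 113.2.
The Normal likelihood contributes (σ²)^(−n/2) exp(−SS/(2σ²)), so the posterior is Inverse-Gamma(α + n/2, β + SS/2) = Inverse-Gamma(7.5, 59.6).
The mode of Inverse-Gamma(a, b) is b/(a+1) = 59.6/8.5 ≈ 7.0118.

σ̂²_MAP = 7.0118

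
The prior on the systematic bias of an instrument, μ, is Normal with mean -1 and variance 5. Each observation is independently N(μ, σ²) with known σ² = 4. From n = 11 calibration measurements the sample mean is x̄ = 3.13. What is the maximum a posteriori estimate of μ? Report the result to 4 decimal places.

n = 11, x̄ = 3.13.
For a Normal prior and Normal likelihood with known variance, the posterior is Normal; its mode equals its mean, the precision-weighted average.
Prior precision 1/σ₀² = 1/5 = 0.2; data precision n/σ² = 11/4 = 2.75.
μ̂ = (0.2·(-1) + 2.75·3.13) / (0.2 + 2.75) = 8.4075/2.95 = 2.8500.

μ̂_MAP = 2.8500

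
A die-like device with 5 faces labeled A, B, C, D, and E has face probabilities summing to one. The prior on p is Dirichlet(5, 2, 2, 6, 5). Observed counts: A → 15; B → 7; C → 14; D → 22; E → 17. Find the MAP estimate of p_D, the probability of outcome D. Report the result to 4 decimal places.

The posterior is Dirichlet(αᵢ + nᵢ) = Dirichlet(20, 9, 16, 28, 22).
For a Dirichlet(a₁,…,a_K) with all aᵢ > 1, the mode has j-th component (aⱼ − 1)/(Σaᵢ − K).
Here Σaᵢ = 95 and K = 5, so p_D = (28 − 1)/(95 − 5) = 27/90 ≈ 0.3000.

MAP estimate of p_D = 0.3000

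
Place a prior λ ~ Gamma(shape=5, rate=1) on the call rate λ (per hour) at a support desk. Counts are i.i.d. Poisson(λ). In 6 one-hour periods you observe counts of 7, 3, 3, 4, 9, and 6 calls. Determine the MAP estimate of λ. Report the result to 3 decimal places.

Σxᵢ = 7+3+3+4+9+6 = 32, with n = 6.
Posterior ∝ λ^4e^(−1λ) · λ^32e^(−6λ) = λ^36e^(−7λ), i.e. Gamma(shape=37, rate=7).
The mode of a Gamma(a, b) with a ≥ 1 (shape–rate) is (a−1)/b = 36/7 ≈ 5.143.

λ̂_MAP = 5.143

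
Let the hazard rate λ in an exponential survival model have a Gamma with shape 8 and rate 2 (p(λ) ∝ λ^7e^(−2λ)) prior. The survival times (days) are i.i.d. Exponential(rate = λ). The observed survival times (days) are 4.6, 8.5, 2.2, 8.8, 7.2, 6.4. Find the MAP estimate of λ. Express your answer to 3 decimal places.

λ̂_MAP = 0.327

The Exponential(rate=λ) likelihood is ∝ λ^n e^(−λΣtᵢ). Here n = 6 and Σtᵢ = 4.6 + 8.5 + 2.2 + 8.8 + 7.2 + 6.4 = 37.7.
Posterior ∝ λ^7e^(−2λ) · λ^6e^(−37.7λ) = λ^13e^(−39.7λ), i.e. Gamma(14, 39.7).
Mode = (a−1)/b = 13/39.7 ≈ 0.327.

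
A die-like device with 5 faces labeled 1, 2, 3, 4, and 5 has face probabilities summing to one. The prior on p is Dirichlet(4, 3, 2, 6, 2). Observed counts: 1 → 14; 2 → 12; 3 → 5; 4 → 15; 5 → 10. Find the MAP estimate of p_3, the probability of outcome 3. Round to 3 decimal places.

The posterior is Dirichlet(αᵢ + nᵢ) = Dirichlet(18, 15, 7, 21, 12).
For a Dirichlet(a₁,…,a_K) with all aᵢ > 1, the mode has j-th component (aⱼ − 1)/(Σaᵢ − K).
Here Σaᵢ = 73 and K = 5, so p_3 = (7 − 1)/(73 − 5) = 6/68 ≈ 0.088.

MAP estimate: 0.088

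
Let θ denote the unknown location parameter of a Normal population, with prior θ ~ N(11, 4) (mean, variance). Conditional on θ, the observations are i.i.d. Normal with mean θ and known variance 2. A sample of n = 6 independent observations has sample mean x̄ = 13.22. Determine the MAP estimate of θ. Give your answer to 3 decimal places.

θ̂_MAP = 13.049

n = 6, x̄ = 13.22.
For a Normal prior and Normal likelihood with known variance, the posterior is Normal; its mode equals its mean, the precision-weighted average.
Prior precision 1/σ₀² = 1/4 = 0.25; data precision n/σ² = 6/2 = 3.
θ̂ = (0.25·11 + 3·13.22) / (0.25 + 3) = 42.41/3.25 = 4241/325 ≈ 13.049.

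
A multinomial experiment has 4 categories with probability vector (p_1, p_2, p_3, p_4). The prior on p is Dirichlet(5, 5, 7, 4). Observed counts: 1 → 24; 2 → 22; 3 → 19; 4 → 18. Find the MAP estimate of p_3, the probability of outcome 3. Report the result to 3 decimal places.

MAP estimate: 0.250

The posterior is Dirichlet(αᵢ + nᵢ) = Dirichlet(29, 27, 26, 22).
For a Dirichlet(a₁,…,a_K) with all aᵢ > 1, the mode has j-th component (aⱼ − 1)/(Σaᵢ − K).
Here Σaᵢ = 104 and K = 4, so p_3 = (26 − 1)/(104 − 4) = 25/100 ≈ 0.250.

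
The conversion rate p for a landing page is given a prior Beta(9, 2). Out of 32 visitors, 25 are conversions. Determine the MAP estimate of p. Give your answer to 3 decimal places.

Prior: Beta(9, 2).
Data: 25 successes in 32 trials. The binomial likelihood contributes p^25(1−p)^7, so the posterior is Beta(9+25, 2+7) = Beta(34, 9).
For Beta(a, b) with a, b > 1 the mode is (a−1)/(a+b−2) = 33/41 ≈ 0.805.

p̂_MAP = 0.805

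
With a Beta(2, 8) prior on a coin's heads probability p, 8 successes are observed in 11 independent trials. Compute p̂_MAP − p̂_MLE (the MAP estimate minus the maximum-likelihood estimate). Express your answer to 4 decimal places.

MAP − MLE = -0.2536

Posterior is Beta(10, 11); MAP = (10−1)/(21−2) = 9/19 ≈ 0.47368.
MLE ignores the prior: p̂_MLE = k/n = 8/11 ≈ 0.72727.
Difference = 9/19 − 8/11 = -53/209 ≈ -0.2536.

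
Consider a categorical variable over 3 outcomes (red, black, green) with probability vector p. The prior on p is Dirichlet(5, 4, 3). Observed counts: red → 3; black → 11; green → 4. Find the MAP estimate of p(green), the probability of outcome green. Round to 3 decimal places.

MAP estimate of p(green) = 0.222

The posterior is Dirichlet(αᵢ + nᵢ) = Dirichlet(8, 15, 7).
For a Dirichlet(a₁,…,a_K) with all aᵢ > 1, the mode has j-th component (aⱼ − 1)/(Σaᵢ − K).
Here Σaᵢ = 30 and K = 3, so p(green) = (7 − 1)/(30 − 3) = 6/27 ≈ 0.222.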